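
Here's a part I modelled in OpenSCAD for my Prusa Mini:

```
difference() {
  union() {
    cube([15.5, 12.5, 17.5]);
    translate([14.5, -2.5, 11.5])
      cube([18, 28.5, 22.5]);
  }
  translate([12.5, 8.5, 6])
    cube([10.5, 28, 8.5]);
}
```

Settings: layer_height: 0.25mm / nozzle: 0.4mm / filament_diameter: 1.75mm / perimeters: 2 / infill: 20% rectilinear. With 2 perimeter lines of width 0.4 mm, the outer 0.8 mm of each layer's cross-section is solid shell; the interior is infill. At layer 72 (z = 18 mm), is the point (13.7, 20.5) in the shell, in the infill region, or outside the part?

At z = 18 mm: the cube does not reach this height (z outside [0, 17.5]); the 18×28.5 cube at (14.5, -2.5) contributes its full rectangle; Merging all regions: only the 18×28.5 cube at (14.5, -2.5) is present, so the union is just that shape — 1 connected region; the cube at (12.5, 8.5) is not intersected at this z (z outside [6, 14.5]); Taking the first minus the rest: none of the subtracted shapes is present at this height, so the result so far is unchanged — 1 connected region. Overall, the cross-section is a single solid region. The nearest boundary edge runs (14.50, 26.00)→(14.50, -2.50); distance from the point to it = 0.80 mm. The point is not inside any of the regions above, so it lies outside the cross-section (0.80 mm from the nearest boundary).

outside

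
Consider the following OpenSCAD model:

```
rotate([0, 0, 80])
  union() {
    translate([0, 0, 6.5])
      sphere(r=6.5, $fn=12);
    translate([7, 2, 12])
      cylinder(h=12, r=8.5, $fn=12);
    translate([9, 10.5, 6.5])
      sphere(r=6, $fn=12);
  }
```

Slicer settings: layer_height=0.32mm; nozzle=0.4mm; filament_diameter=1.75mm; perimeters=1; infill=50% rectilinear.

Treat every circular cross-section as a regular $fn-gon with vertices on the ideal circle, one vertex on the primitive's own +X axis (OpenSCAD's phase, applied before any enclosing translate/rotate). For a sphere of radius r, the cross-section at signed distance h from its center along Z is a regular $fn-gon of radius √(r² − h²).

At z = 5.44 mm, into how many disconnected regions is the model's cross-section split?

At z = 5.44 mm: the r=6.5 sphere contributes a regular 12-gon of circumradius √(6.5²−1.06²) = 6.413; the cylinder at (7, 2) is not intersected at this z (z outside [12, 24]); the sphere at (9, 10.5): section is a regular 12-gon, circumradius = √(r²−h²) = √(6²−1.06²) = 5.906; Taking the union: the 2 present regions are separate (no shared area or edge), so areas and boundary lengths simply add and each stays a separate island — 2 connected regions; (whole slice rotated 80° about Z — lengths, areas and connectivity unchanged). The result has 2 disconnected regions.

2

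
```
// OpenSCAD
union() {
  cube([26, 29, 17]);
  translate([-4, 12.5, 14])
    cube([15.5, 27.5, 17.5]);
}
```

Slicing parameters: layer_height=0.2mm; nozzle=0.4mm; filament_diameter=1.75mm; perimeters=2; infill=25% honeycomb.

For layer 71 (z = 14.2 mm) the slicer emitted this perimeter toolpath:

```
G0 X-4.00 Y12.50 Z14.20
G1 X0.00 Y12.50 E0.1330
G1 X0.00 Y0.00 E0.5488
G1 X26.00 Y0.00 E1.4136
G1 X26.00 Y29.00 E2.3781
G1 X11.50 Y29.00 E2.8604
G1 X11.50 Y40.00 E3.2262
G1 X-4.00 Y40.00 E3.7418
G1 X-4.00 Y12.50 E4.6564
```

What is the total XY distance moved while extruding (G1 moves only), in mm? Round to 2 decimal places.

140.00 mm

Sum the Euclidean lengths of each G1 segment: total = 140.00 mm.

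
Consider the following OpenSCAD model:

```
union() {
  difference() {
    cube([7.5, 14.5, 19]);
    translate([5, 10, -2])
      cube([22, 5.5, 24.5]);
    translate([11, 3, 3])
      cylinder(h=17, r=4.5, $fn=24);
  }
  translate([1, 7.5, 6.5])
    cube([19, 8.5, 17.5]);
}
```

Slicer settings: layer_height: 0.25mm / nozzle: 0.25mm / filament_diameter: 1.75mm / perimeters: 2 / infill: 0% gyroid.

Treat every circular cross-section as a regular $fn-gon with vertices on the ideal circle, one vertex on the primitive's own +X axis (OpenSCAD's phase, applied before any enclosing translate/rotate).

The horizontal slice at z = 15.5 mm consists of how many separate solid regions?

1

At z = 15.5 mm: the cube is present — its section is the full 7.5×14.5 rectangle; the cube at (5, 10) is present — its section is the full 22×5.5 rectangle; the cylinder at (11, 3): section is a regular 24-gon, circumradius r=4.5; Subtracting the remaining from the first: starting from the 7.5×14.5 cube, the 22×5.5 cube at (5, 10) partially overlaps it — only the 11.25 mm² overlap (of its 121.00 mm²) is removed, clipping the outline; the r=4.5 cylinder at (11, 3) partially overlaps it — only the 3.71 mm² overlap (of its 62.89 mm²) is removed, clipping the outline — 1 connected region; the cube at (1, 7.5) (footprint 19×8.5) is included at this height; Merging all regions: the regions partially overlap (shared area 34.25 mm²), so overlapping operands fuse into one piece — 1 connected region. The result has 1 disconnected region.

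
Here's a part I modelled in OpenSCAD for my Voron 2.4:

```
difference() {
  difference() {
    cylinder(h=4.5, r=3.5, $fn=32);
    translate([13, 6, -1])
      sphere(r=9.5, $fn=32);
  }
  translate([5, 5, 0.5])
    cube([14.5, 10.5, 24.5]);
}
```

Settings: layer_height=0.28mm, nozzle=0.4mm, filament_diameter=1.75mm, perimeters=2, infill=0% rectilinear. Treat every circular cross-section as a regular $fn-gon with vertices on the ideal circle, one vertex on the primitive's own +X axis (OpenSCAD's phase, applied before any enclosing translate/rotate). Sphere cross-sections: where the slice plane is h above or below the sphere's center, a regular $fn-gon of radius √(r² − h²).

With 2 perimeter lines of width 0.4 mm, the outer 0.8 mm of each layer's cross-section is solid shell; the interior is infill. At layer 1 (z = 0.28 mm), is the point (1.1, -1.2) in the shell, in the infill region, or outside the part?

At z = 0.28 mm: the r=3.5 cylinder contributes a regular 32-gon of circumradius 3.5; the sphere at (13, 6): section is a regular 32-gon, circumradius = √(r²−h²) = √(9.5²−1.28²) = 9.413; Taking the first minus the rest: starting from the r=3.5 cylinder, the r=9.5 sphere at (13, 6) misses the remaining region (no effect) — 1 connected region; the cube at (5, 5) is absent (z outside [0.5, 25]); After the difference (first − rest): none of the subtracted shapes is present at this height, so that combined region is unchanged — 1 connected region. Overall, the cross-section is a single solid region. The nearest boundary edge runs (2.47, -2.47)→(1.94, -2.91); distance from the point to it = 1.86 mm. The point is inside the cross-section and 1.86 mm from the nearest boundary — more than the 0.8 mm shell width (2 × 0.4), so it's in the infill interior.

infill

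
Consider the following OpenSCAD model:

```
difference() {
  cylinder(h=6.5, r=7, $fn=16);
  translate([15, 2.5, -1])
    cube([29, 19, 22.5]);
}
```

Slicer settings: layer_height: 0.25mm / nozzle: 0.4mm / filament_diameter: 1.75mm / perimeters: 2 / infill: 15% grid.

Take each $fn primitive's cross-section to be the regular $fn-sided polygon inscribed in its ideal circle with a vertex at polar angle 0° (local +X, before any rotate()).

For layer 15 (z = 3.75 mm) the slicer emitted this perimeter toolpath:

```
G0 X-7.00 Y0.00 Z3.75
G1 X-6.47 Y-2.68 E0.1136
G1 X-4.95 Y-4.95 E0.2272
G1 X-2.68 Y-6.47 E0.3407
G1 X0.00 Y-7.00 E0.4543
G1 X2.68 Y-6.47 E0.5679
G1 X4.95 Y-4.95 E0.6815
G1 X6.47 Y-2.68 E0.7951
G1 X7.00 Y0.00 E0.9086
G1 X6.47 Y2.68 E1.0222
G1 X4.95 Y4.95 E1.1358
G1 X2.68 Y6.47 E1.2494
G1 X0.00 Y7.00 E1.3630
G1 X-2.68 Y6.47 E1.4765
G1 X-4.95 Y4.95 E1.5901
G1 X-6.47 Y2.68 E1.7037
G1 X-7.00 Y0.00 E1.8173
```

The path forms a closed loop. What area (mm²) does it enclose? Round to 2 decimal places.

150.08 mm²

Apply the shoelace formula to the sequence of (X, Y) vertices; enclosed area = 150.08 mm².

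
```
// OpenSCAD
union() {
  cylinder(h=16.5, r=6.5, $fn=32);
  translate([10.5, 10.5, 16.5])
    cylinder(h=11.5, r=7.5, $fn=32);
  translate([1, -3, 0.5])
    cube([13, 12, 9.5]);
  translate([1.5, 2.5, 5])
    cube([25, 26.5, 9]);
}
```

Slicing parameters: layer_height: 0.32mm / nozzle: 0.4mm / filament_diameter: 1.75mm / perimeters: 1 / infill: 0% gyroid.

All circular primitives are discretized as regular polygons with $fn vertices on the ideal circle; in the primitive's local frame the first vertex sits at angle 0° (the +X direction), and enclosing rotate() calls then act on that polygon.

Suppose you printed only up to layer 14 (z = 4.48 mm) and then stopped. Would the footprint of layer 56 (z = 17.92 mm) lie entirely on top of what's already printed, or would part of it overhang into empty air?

part overhangs

Compare the two slices. At z = 4.48: the cylinder: section is a regular 32-gon, circumradius r=6.5 (area = (32/2)·6.500²·sin(360°/32) = 131.88 mm²); the cylinder at (10.5, 10.5) is absent (z outside [16.5, 28]); the cube at (1, -3) is present — its section is the full 13×12 rectangle (area 156.00 mm²); the cube at (1.5, 2.5) does not reach this height (z outside [5, 14]); Merging all regions: the regions partially overlap — summed areas 287.88 mm² minus the doubly-counted overlap 42.24 mm² gives 245.64 mm² — area = 245.64 mm². At z = 17.92: the cylinder does not reach this height (z outside [0, 16.5]); the r=7.5 cylinder at (10.5, 10.5) gives a regular 32-gon of circumradius 7.5 (constant along its height) (area = (32/2)·7.500²·sin(360°/32) = 175.58 mm²); the cube at (1, -3) is not intersected at this z (z outside [0.5, 10]); the cube at (1.5, 2.5) is absent (z outside [5, 14]); Combining (union): only the r=7.5 cylinder at (10.5, 10.5) is present, so the union is just that shape — area = 175.58 mm². Checking containment: at z = 17.92 the cross-section extends beyond the z = 4.48 cross-section by about 122.90 mm².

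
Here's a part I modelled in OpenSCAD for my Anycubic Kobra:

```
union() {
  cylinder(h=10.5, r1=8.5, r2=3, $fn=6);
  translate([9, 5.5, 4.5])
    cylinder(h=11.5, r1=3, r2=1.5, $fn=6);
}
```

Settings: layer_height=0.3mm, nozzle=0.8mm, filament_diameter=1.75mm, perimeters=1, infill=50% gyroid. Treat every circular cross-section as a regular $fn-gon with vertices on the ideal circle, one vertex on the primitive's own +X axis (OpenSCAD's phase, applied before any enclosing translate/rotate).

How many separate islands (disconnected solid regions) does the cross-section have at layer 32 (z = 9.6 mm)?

At z = 9.6 mm: the cone: at t=0.914 of its height the radius interpolates to r₁+(r₂−r₁)t = 3.471, giving a regular 6-gon of that circumradius; the cone at (9, 5.5) (r1=3→r2=1.5) has section circumradius 2.335 here — a regular 6-gon; Taking the union: the 2 present regions are separate (no shared area or edge), so areas and boundary lengths simply add and each stays a separate island — 2 connected regions. Overall, the cross-section has 2 separate islands. Island count = 2.

2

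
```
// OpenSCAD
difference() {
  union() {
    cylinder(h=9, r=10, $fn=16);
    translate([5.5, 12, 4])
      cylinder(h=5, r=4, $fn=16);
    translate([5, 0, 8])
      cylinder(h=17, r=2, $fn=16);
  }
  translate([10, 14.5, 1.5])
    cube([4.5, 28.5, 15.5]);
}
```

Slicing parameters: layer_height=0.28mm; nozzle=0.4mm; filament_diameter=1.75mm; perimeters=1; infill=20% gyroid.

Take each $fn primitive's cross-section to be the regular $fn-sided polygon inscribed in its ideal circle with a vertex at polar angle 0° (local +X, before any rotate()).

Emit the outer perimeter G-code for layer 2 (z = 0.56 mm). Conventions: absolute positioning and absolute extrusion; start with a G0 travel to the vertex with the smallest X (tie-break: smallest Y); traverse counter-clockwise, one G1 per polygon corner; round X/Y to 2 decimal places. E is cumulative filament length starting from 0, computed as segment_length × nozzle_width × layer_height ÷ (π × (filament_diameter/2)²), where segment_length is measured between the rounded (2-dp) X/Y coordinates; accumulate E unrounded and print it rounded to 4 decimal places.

At z = 0.56 mm: the r=10 cylinder gives a regular 16-gon of circumradius 10 (constant along its height); the cylinder at (5.5, 12) does not reach this height (z outside [4, 9]); the cylinder at (5, 0) is absent (z outside [8, 25]); Taking the union: only the r=10 cylinder is present, so the union is just that shape — 1 connected region; the cube at (10, 14.5) is not intersected at this z (z outside [1.5, 17]); Taking the first minus the rest: none of the subtracted shapes is present at this height, so the result so far is unchanged — 1 connected region. The outline is a single polygon with 16 vertices. Extrusion per mm of travel: 0.4 × 0.28 / (π × 0.875²) = 0.046564. Accumulating E over each segment gives final E = 2.9072.

G0 X-10.00 Y0.00 Z0.56
G1 X-9.24 Y-3.83 E0.1818
G1 X-7.07 Y-7.07 E0.3634
G1 X-3.83 Y-9.24 E0.5450
G1 X0.00 Y-10.00 E0.7268
G1 X3.83 Y-9.24 E0.9086
G1 X7.07 Y-7.07 E1.0902
G1 X9.24 Y-3.83 E1.2718
G1 X10.00 Y0.00 E1.4536
G1 X9.24 Y3.83 E1.6354
G1 X7.07 Y7.07 E1.8170
G1 X3.83 Y9.24 E1.9986
G1 X0.00 Y10.00 E2.1804
G1 X-3.83 Y9.24 E2.3622
G1 X-7.07 Y7.07 E2.5438
G1 X-9.24 Y3.83 E2.7254
G1 X-10.00 Y0.00 E2.9072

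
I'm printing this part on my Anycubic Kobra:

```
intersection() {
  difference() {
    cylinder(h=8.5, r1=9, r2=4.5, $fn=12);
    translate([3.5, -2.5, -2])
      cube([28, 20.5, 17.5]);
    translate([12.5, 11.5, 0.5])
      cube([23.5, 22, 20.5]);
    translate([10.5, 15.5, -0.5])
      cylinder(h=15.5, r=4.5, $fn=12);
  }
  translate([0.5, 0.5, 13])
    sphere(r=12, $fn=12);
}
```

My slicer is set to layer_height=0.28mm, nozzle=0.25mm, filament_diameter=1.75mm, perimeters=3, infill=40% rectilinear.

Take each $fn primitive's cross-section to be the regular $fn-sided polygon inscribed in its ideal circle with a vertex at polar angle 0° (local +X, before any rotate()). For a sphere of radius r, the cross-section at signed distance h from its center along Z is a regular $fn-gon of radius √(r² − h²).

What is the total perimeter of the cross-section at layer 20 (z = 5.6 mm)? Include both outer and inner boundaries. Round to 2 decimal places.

At z = 5.6 mm: the cone (r1=9→r2=4.5) has section circumradius 6.035 here — a regular 12-gon (perimeter = 2·12·6.035·sin(180°/12) = 37.49 mm); the cube at (3.5, -2.5) (footprint 28×20.5) is included at this height (perimeter 97.00 mm); the cube at (12.5, 11.5) (footprint 23.5×22) is included at this height (perimeter 91.00 mm); the cylinder at (10.5, 15.5): section is a regular 12-gon, circumradius r=4.5 (perimeter = 2·12·4.500·sin(180°/12) = 27.95 mm); Taking the first minus the rest: starting from the cone, the 28×20.5 cube at (3.5, -2.5) partially overlaps it — only the 13.42 mm² overlap (of its 574.00 mm²) is removed, clipping the outline; the 23.5×22 cube at (12.5, 11.5) misses the remaining region (no effect); the r=4.5 cylinder at (10.5, 15.5) misses the remaining region (no effect) — boundary = 38.44 mm; the r=12 sphere at (0.5, 0.5) contributes a regular 12-gon of circumradius √(12²−7.4²) = 9.447 (perimeter = 2·12·9.447·sin(180°/12) = 58.68 mm); After intersecting: the result so far lies inside the r=12 sphere at (0.5, 0.5), so it is kept whole — boundary = 38.44 mm. Overall, the cross-section is a single solid region. Total boundary length (outer) = 38.44 mm.

38.44 mm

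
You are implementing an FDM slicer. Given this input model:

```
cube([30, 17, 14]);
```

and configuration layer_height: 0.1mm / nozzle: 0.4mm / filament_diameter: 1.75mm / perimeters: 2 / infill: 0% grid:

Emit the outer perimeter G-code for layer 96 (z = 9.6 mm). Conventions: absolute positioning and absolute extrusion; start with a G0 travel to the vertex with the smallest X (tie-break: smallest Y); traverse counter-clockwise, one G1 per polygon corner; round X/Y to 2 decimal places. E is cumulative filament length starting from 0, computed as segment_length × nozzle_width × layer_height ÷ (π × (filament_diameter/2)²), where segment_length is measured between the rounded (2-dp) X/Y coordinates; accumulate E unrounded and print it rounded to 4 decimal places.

G0 X0.00 Y0.00 Z9.60
G1 X30.00 Y0.00 E0.4989
G1 X30.00 Y17.00 E0.7816
G1 X0.00 Y17.00 E1.2805
G1 X0.00 Y0.00 E1.5632

At z = 9.6 mm: the cube (footprint 30×17) is included at this height. The outline is a single polygon with 4 vertices. Extrusion per mm of travel: 0.4 × 0.1 / (π × 0.875²) = 0.016630. Accumulating E over each segment gives final E = 1.5632.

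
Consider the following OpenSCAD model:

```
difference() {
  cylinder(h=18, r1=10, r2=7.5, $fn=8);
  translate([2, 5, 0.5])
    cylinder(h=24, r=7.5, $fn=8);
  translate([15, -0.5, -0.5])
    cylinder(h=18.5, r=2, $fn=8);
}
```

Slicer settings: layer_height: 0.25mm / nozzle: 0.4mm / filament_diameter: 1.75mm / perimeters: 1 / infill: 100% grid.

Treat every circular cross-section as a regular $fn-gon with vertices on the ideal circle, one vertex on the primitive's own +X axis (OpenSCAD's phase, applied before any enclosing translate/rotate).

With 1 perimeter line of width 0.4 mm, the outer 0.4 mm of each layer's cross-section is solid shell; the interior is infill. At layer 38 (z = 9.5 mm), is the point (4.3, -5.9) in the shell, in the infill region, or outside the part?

infill

At z = 9.5 mm: the cone contributes a regular 8-gon of circumradius 8.681 (interpolated between r1=10 and r2=7.5 at t=0.528); the r=7.5 cylinder at (2, 5) contributes a regular 8-gon of circumradius 7.5; the cylinder at (15, -0.5): section is a regular 8-gon, circumradius r=2; Taking the first minus the rest: starting from the cone, the r=7.5 cylinder at (2, 5) partially overlaps it — only the 103.05 mm² overlap (of its 159.10 mm²) is removed, clipping the outline; the r=2 cylinder at (15, -0.5) misses the remaining region (no effect) — 1 connected region. Overall, the cross-section is a single solid region. The nearest boundary edge runs (6.14, -6.14)→(-0.00, -8.68); distance from the point to it = 0.92 mm. The point is inside the cross-section and 0.92 mm from the nearest boundary — more than the 0.4 mm shell width (1 × 0.4), so it's in the infill interior.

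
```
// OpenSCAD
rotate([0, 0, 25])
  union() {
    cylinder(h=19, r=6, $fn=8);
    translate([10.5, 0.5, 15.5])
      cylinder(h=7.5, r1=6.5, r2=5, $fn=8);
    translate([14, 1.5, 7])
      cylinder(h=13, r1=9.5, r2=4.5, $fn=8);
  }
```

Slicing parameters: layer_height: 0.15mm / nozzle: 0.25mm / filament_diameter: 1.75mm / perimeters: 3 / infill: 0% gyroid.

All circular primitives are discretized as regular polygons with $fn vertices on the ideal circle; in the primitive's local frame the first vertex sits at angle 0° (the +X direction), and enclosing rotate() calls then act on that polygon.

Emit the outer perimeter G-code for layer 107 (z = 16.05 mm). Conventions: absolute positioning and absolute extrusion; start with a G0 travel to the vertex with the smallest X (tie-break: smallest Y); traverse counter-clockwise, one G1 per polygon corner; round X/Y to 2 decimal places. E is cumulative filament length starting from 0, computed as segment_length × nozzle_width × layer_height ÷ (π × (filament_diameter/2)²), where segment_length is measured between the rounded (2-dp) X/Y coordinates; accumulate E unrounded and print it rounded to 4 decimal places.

G0 X-5.64 Y2.05 Z16.05
G1 X-5.44 Y-2.54 E0.0716
G1 X-2.05 Y-5.64 E0.1432
G1 X2.54 Y-5.44 E0.2149
G1 X5.64 Y-2.05 E0.2865
G1 X5.53 Y0.34 E0.3238
G1 X7.12 Y-1.11 E0.3573
G1 X12.01 Y-0.90 E0.4337
G1 X14.50 Y1.82 E0.4911
G1 X14.60 Y1.82 E0.4927
G1 X17.71 Y5.22 E0.5645
G1 X17.51 Y9.82 E0.6363
G1 X14.11 Y12.93 E0.7082
G1 X9.51 Y12.73 E0.7800
G1 X7.68 Y10.73 E0.8222
G1 X6.60 Y10.68 E0.8391
G1 X3.30 Y7.08 E0.9152
G1 X3.42 Y4.39 E0.9572
G1 X2.05 Y5.64 E0.9861
G1 X-2.54 Y5.44 E1.0577
G1 X-5.64 Y2.05 E1.1294

At z = 16.05 mm: the cylinder: section is a regular 8-gon, circumradius r=6; the cone at (10.5, 0.5) (r1=6.5→r2=5) has section circumradius 6.390 here — a regular 8-gon; the cone at (14, 1.5): at t=0.696 of its height the radius interpolates to r₁+(r₂−r₁)t = 6.019, giving a regular 8-gon of that circumradius; Combining (union): the regions partially overlap (shared area 70.98 mm²), so overlapping operands fuse into one piece — 1 connected region; (rotated 25° about Z; rotation is an isometry so areas/perimeters/island counts are preserved). The outline is a single polygon with 20 vertices. Extrusion per mm of travel: 0.25 × 0.15 / (π × 0.875²) = 0.015591. Accumulating E over each segment gives final E = 1.1294.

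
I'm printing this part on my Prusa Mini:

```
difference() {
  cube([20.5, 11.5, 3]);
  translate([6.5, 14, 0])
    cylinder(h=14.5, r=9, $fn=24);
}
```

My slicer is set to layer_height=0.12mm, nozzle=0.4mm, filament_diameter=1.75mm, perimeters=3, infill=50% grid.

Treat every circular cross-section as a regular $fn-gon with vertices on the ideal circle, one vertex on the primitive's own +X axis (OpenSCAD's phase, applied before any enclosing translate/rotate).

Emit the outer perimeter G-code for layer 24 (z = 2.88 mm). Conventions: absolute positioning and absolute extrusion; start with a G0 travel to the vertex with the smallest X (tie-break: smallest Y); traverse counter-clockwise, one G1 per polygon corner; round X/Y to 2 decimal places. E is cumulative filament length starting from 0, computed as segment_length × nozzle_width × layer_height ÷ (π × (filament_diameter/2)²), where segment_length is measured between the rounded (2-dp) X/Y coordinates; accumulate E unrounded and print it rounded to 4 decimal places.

G0 X0.00 Y0.00 Z2.88
G1 X20.50 Y0.00 E0.4091
G1 X20.50 Y11.50 E0.6386
G1 X15.12 Y11.50 E0.7460
G1 X14.29 Y9.50 E0.7892
G1 X12.86 Y7.64 E0.8360
G1 X11.00 Y6.21 E0.8828
G1 X8.83 Y5.31 E0.9297
G1 X6.50 Y5.00 E0.9766
G1 X4.17 Y5.31 E1.0235
G1 X2.00 Y6.21 E1.0704
G1 X0.14 Y7.64 E1.1172
G1 X0.00 Y7.81 E1.1216
G1 X0.00 Y0.00 E1.2775

At z = 2.88 mm: the cube is present — its section is the full 20.5×11.5 rectangle; the cylinder at (6.5, 14): section is a regular 24-gon, circumradius r=9; Subtracting the remaining from the first: starting from the 20.5×11.5 cube, the r=9 cylinder at (6.5, 14) partially overlaps it — only the 77.11 mm² overlap (of its 251.57 mm²) is removed, clipping the outline — 1 connected region. The outline is a single polygon with 13 vertices. Extrusion per mm of travel: 0.4 × 0.12 / (π × 0.875²) = 0.019956. Accumulating E over each segment gives final E = 1.2775.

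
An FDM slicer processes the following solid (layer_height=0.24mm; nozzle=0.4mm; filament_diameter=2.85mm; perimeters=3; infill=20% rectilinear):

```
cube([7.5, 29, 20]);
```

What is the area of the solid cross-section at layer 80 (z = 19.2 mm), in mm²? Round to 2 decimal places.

217.50 mm²

At z = 19.2 mm: the cube (footprint 7.5×29) is included at this height (area 217.50 mm²). Overall, the cross-section is a single solid region. Net area = 217.50 mm².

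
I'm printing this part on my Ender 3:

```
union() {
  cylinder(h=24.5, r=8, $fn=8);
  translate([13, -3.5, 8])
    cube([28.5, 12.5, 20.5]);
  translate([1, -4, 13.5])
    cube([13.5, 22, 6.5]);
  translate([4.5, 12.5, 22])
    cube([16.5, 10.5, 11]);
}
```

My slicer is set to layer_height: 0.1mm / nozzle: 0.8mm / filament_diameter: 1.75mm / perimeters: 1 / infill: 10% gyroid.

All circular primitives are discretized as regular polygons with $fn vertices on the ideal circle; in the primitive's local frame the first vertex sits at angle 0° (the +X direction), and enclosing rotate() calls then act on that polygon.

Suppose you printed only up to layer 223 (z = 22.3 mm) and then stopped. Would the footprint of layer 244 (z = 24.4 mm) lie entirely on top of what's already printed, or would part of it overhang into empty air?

Compare the two slices. At z = 22.3: the r=8 cylinder contributes a regular 8-gon of circumradius 8 (area = (8/2)·8.000²·sin(360°/8) = 181.02 mm²); the 28.5×12.5 cube at (13, -3.5) contributes its full rectangle (area 356.25 mm²); the cube at (1, -4) is absent (z outside [13.5, 20]); the cube at (4.5, 12.5) is present — its section is the full 16.5×10.5 rectangle (area 173.25 mm²); Merging all regions: the 3 present regions are separate (no shared area or edge), so areas and boundary lengths simply add and each stays a separate island — area = 710.52 mm². At z = 24.4: the r=8 cylinder gives a regular 8-gon of circumradius 8 (constant along its height) (area = (8/2)·8.000²·sin(360°/8) = 181.02 mm²); the 28.5×12.5 cube at (13, -3.5) contributes its full rectangle (area 356.25 mm²); the cube at (1, -4) is not intersected at this z (z outside [13.5, 20]); the cube at (4.5, 12.5) (footprint 16.5×10.5) is included at this height (area 173.25 mm²); Merging all regions: the 3 present regions are separate (no shared area or edge), so areas and boundary lengths simply add and each stays a separate island — area = 710.52 mm². Checking containment: the cross-section at z = 24.4 is a subset of the cross-section at z = 22.3.

entirely on top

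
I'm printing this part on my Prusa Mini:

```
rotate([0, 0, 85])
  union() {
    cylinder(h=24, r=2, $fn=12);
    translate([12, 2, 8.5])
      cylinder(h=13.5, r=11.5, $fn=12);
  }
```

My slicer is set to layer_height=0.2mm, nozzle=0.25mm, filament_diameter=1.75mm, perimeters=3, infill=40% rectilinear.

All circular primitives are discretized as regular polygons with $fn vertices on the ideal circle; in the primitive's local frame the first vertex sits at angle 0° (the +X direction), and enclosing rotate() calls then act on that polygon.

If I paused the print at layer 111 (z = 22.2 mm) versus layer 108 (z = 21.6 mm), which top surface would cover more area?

Layer 111 (z = 22.2): the cylinder: section is a regular 12-gon, circumradius r=2 (area = (12/2)·2.000²·sin(360°/12) = 12.00 mm²); the cylinder at (12, 2) is not intersected at this z (z outside [8.5, 22]); Merging all regions: only the r=2 cylinder is present, so the union is just that shape — area = 12.00 mm²; (whole slice rotated 85° about Z — lengths, areas and connectivity unchanged). So its area = 12.00 mm². Layer 108 (z = 21.6): the r=2 cylinder gives a regular 12-gon of circumradius 2 (constant along its height) (area = (12/2)·2.000²·sin(360°/12) = 12.00 mm²); the r=11.5 cylinder at (12, 2) contributes a regular 12-gon of circumradius 11.5 (area = (12/2)·11.500²·sin(360°/12) = 396.75 mm²); Merging all regions: the regions partially overlap — summed areas 408.75 mm² minus the doubly-counted overlap 2.27 mm² gives 406.48 mm² — area = 406.48 mm²; (rotated 85° about Z; rotation is an isometry so areas/perimeters/island counts are preserved). So its area = 406.48 mm². Layer 108 is larger (406.48 vs 12.00 mm²).

layer 108 (z = 21.6 mm)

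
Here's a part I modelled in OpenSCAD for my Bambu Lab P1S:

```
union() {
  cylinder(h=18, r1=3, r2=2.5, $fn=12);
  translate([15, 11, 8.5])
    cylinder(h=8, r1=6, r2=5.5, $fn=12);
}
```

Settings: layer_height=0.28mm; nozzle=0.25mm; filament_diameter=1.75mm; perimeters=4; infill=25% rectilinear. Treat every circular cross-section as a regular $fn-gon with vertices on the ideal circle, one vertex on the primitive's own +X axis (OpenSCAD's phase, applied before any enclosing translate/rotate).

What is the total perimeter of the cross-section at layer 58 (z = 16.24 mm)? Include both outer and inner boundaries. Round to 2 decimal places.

50.10 mm

At z = 16.24 mm: the cone (r1=3→r2=2.5) has section circumradius 2.549 here — a regular 12-gon (perimeter = 2·12·2.549·sin(180°/12) = 15.83 mm); the cone at (15, 11): at t=0.967 of its height the radius interpolates to r₁+(r₂−r₁)t = 5.516, giving a regular 12-gon of that circumradius (perimeter = 2·12·5.516·sin(180°/12) = 34.27 mm); Merging all regions: the 2 present regions are separate (no shared area or edge), so areas and boundary lengths simply add and each stays a separate island — boundary = 50.10 mm. Overall, the cross-section has 2 separate islands. Total boundary length (outer) = 50.10 mm.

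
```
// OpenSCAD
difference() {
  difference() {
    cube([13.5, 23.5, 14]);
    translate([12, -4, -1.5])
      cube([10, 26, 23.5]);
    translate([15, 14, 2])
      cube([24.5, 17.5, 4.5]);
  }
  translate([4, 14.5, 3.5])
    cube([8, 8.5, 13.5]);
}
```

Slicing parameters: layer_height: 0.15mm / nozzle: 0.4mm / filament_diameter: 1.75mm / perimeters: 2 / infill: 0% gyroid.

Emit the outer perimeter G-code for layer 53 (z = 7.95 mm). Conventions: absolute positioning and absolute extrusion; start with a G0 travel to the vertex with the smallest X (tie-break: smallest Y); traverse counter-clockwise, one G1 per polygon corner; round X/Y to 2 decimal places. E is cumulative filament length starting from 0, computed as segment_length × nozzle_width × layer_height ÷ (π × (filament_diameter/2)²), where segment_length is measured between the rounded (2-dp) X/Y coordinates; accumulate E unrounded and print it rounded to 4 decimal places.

G0 X0.00 Y0.00 Z7.95
G1 X12.00 Y0.00 E0.2993
G1 X12.00 Y14.50 E0.6610
G1 X4.00 Y14.50 E0.8606
G1 X4.00 Y23.00 E1.0726
G1 X12.00 Y23.00 E1.2722
G1 X12.00 Y22.00 E1.2971
G1 X13.50 Y22.00 E1.3346
G1 X13.50 Y23.50 E1.3720
G1 X0.00 Y23.50 E1.7087
G1 X0.00 Y0.00 E2.2949

At z = 7.95 mm: the cube (footprint 13.5×23.5) is included at this height; the 10×26 cube at (12, -4) contributes its full rectangle; the cube at (15, 14) is not intersected at this z (z outside [2, 6.5]); After the difference (first − rest): starting from the 13.5×23.5 cube, the 10×26 cube at (12, -4) partially overlaps it — only the 33.00 mm² overlap (of its 260.00 mm²) is removed, clipping the outline — 1 connected region; the cube at (4, 14.5) (footprint 8×8.5) is included at this height; Subtracting the remaining from the first: starting from the result so far, the 8×8.5 cube at (4, 14.5) lies inside it touching the edge (removes its full 68.00 mm²) — 1 connected region. The outline is a single polygon with 10 vertices. Extrusion per mm of travel: 0.4 × 0.15 / (π × 0.875²) = 0.024945. Accumulating E over each segment gives final E = 2.2949.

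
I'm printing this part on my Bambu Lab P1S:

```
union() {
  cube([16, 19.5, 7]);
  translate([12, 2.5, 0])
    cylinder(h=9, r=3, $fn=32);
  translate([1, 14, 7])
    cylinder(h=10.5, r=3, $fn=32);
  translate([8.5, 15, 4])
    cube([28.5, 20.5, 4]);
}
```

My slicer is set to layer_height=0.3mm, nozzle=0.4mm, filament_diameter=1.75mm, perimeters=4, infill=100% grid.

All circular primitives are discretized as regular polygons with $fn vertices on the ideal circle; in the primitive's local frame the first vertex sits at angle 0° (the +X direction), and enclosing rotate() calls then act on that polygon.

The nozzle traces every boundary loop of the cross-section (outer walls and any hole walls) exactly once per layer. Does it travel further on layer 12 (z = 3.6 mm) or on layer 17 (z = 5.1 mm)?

layer 17 (z = 5.1 mm)

Layer 12 (z = 3.6): the cube is present — its section is the full 16×19.5 rectangle (perimeter 71.00 mm); the r=3 cylinder at (12, 2.5) gives a regular 32-gon of circumradius 3 (constant along its height) (perimeter = 2·32·3.000·sin(180°/32) = 18.82 mm); the cylinder at (1, 14) is absent (z outside [7, 17.5]); the cube at (8.5, 15) does not reach this height (z outside [4, 8]); Combining (union): the regions partially overlap (shared area 27.00 mm²), so the edge portions inside another operand are dropped and the merged outline is re-measured after clipping — boundary = 71.19 mm. So its perimeter = 71.19 mm. Layer 17 (z = 5.1): the cube is present — its section is the full 16×19.5 rectangle (perimeter 71.00 mm); the r=3 cylinder at (12, 2.5) gives a regular 32-gon of circumradius 3 (constant along its height) (perimeter = 2·32·3.000·sin(180°/32) = 18.82 mm); the cylinder at (1, 14) is absent (z outside [7, 17.5]); the cube at (8.5, 15) (footprint 28.5×20.5) is included at this height (perimeter 98.00 mm); Taking the union: the regions partially overlap (shared area 60.75 mm²), so the edge portions inside another operand are dropped and the merged outline is re-measured after clipping — boundary = 145.19 mm. So its perimeter = 145.19 mm. Layer 17 is larger (145.19 vs 71.19 mm).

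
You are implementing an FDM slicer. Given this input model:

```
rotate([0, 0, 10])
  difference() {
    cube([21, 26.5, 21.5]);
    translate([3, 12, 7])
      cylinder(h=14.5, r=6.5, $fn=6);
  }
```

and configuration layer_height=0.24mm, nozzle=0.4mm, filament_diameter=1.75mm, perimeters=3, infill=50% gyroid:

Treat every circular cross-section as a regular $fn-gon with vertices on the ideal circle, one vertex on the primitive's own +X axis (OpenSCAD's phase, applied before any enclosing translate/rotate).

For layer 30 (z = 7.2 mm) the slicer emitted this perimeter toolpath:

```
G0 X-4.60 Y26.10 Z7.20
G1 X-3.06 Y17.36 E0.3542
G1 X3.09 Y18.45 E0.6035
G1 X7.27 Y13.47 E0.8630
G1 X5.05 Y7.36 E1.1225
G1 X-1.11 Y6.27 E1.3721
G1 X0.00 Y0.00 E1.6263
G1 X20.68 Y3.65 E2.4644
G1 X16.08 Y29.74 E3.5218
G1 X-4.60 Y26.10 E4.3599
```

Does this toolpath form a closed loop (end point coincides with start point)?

yes

Start point (G0): (-4.60, 26.10). End point (last G1): the path returns to the start — closed.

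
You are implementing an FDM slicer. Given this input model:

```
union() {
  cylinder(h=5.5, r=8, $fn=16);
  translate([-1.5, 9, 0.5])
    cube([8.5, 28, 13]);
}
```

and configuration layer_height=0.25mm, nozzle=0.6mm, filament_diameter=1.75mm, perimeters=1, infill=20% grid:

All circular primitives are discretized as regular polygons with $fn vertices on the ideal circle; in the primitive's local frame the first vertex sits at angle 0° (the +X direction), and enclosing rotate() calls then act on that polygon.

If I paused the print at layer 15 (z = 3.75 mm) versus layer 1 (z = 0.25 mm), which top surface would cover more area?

layer 15 (z = 3.75 mm)

Layer 15 (z = 3.75): the cylinder: section is a regular 16-gon, circumradius r=8 (area = (16/2)·8.000²·sin(360°/16) = 195.93 mm²); the 8.5×28 cube at (-1.5, 9) contributes its full rectangle (area 238.00 mm²); Combining (union): the 2 present regions are separate (no shared area or edge), so areas and boundary lengths simply add and each stays a separate island — area = 433.93 mm². So its area = 433.93 mm². Layer 1 (z = 0.25): the cylinder: section is a regular 16-gon, circumradius r=8 (area = (16/2)·8.000²·sin(360°/16) = 195.93 mm²); the cube at (-1.5, 9) does not reach this height (z outside [0.5, 13.5]); Merging all regions: only the r=8 cylinder is present, so the union is just that shape — area = 195.93 mm². So its area = 195.93 mm². Layer 15 is larger (433.93 vs 195.93 mm²).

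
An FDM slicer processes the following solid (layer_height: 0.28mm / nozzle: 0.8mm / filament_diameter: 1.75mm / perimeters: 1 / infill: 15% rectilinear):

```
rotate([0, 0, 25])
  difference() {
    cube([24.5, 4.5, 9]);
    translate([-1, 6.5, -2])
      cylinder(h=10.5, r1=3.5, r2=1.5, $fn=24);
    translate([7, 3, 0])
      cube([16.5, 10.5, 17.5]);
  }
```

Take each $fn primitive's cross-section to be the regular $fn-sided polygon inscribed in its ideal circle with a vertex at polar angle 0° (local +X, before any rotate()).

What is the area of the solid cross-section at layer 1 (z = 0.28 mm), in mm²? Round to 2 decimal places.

At z = 0.28 mm: the cube (footprint 24.5×4.5) is included at this height (area 110.25 mm²); the cone at (-1, 6.5) (r1=3.5→r2=1.5) has section circumradius 3.066 here — a regular 24-gon (area = (24/2)·3.066²·sin(360°/24) = 29.19 mm²); the cube at (7, 3) (footprint 16.5×10.5) is included at this height (area 173.25 mm²); Taking the first minus the rest: starting from the 24.5×4.5 cube (110.25 mm²), the cone at (-1, 6.5) partially overlaps it — only the 0.68 mm² overlap (of its 29.19 mm²) is removed, clipping the outline; the 16.5×10.5 cube at (7, 3) partially overlaps it — only the 24.75 mm² overlap (of its 173.25 mm²) is removed, clipping the outline — area = 84.82 mm²; (whole slice rotated 25° about Z — lengths, areas and connectivity unchanged). Overall, the cross-section is a single solid region. Net area = 84.82 mm².

84.82 mm²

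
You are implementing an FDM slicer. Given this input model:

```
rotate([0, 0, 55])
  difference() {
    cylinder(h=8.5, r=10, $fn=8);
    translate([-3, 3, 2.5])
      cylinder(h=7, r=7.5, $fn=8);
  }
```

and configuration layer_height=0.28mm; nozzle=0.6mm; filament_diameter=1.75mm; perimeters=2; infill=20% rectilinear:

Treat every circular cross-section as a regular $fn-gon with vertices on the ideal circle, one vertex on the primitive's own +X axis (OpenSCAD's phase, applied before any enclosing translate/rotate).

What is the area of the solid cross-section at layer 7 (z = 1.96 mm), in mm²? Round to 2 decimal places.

At z = 1.96 mm: the cylinder: section is a regular 8-gon, circumradius r=10 (area = (8/2)·10.000²·sin(360°/8) = 282.84 mm²); the cylinder at (-3, 3) is absent (z outside [2.5, 9.5]); Subtracting the remaining from the first: none of the subtracted shapes is present at this height, so the r=10 cylinder is unchanged — area = 282.84 mm²; (rotated 55° about Z; rotation is an isometry so areas/perimeters/island counts are preserved). Overall, the cross-section is a single solid region. Net area = 282.84 mm².

282.84 mm²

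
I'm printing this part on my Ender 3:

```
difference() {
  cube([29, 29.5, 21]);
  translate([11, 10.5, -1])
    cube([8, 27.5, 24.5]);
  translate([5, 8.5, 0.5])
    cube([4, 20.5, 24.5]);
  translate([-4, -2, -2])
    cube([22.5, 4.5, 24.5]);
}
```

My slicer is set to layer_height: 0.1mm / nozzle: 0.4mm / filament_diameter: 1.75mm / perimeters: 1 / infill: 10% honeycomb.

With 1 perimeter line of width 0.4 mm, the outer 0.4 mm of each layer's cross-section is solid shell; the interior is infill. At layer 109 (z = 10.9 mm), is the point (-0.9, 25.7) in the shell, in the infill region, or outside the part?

outside

At z = 10.9 mm: the 29×29.5 cube contributes its full rectangle; the cube at (11, 10.5) is present — its section is the full 8×27.5 rectangle; the 4×20.5 cube at (5, 8.5) contributes its full rectangle; the cube at (-4, -2) (footprint 22.5×4.5) is included at this height; After the difference (first − rest): starting from the 29×29.5 cube, the 8×27.5 cube at (11, 10.5) partially overlaps it — only the 152.00 mm² overlap (of its 220.00 mm²) is removed, clipping the outline; the 4×20.5 cube at (5, 8.5) lies wholly inside it (removes its full 82.00 mm² and its 49.00 mm outline becomes a hole wall); the 22.5×4.5 cube at (-4, -2) partially overlaps it — only the 46.25 mm² overlap (of its 101.25 mm²) is removed, clipping the outline — 1 connected region with 1 hole. Overall, the cross-section is one region with 1 hole. The nearest boundary edge runs (0.00, 2.50)→(0.00, 29.50); distance from the point to it = 0.90 mm. The point is not inside any of the regions above, so it lies outside the cross-section (0.90 mm from the nearest boundary).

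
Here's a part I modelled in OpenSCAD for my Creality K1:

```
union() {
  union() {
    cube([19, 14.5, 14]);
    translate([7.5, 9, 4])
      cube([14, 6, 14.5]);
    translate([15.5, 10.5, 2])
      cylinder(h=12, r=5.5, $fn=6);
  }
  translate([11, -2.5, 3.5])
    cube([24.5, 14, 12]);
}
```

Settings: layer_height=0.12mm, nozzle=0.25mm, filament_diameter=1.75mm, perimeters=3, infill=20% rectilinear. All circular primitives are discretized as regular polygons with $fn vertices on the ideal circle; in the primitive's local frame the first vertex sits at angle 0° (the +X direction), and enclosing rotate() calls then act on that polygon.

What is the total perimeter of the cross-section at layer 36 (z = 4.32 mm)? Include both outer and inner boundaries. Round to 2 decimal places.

At z = 4.32 mm: the 19×14.5 cube contributes its full rectangle (perimeter 67.00 mm); the cube at (7.5, 9) (footprint 14×6) is included at this height (perimeter 40.00 mm); the r=5.5 cylinder at (15.5, 10.5) contributes a regular 6-gon of circumradius 5.5 (perimeter = 2·6·5.500·sin(180°/6) = 33.00 mm); Merging all regions: the regions partially overlap (shared area 139.24 mm²), so the edge portions inside another operand are dropped and the merged outline is re-measured after clipping — boundary = 72.47 mm; the 24.5×14 cube at (11, -2.5) contributes its full rectangle (perimeter 77.00 mm); Taking the union: the regions partially overlap (shared area 99.36 mm²), so the edge portions inside another operand are dropped and the merged outline is re-measured after clipping — boundary = 106.30 mm. Overall, the cross-section is a single solid region. Total boundary length (outer) = 106.30 mm.

106.30 mm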